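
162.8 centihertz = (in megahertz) 1.628e-06. Check: 1 centihertz = 0.01 Hz, so 162.8 centihertz = 162.8 * 0.01 = 1.628 Hz. 1 megahertz = 1000000 Hz, so 1.628 Hz = 1.628 / 1000000 = 1.628e-06 megahertz.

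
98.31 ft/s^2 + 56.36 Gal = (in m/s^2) 30.53. Check: 1 ft/s^2 = 0.3048 m/s^2, so 98.31 ft/s^2 = 98.31 * 0.3048 = 29.964888 m/s^2. 1 Gal = 0.01 m/s^2, so 56.36 Gal = 56.36 * 0.01 = 0.5636 m/s^2. Sum: 29.964888 + 0.5636 = 30.528488 m/s^2. Result: 30.528488 m/s^2 ≈ 30.53 m/s^2 (4 s.f.).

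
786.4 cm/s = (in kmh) 28.31. Check: 1 cm/s = 0.01 m/s, so 786.4 cm/s = 786.4 * 0.01 = 7.864 m/s. 1 kmh = 0.27777778 m/s, so 7.864 m/s = 7.864 / 0.27777778 = 28.3104 kmh ≈ 28.31 kmh (4 s.f.).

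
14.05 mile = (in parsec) 1 mile = 1609.344 m, so 14.05 mile = 14.05 * 1609.344 = 22611.283 m. 1 parsec = 3.0856776e+16 m, so 22611.283 m = 22611.283 / 3.0856776e+16 = 7.3278178e-13 parsec ≈ 7.328e-13 parsec (4 s.f.). Final answer: 7.328e-13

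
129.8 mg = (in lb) 0.0002862. Check: 1 mg = 1e-06 kg, so 129.8 mg = 129.8 * 1e-06 = 0.0001298 kg. 1 lb = 0.45359237 kg, so 0.0001298 kg = 0.0001298 / 0.45359237 = 0.00028616002 lb ≈ 0.0002862 lb (4 s.f.).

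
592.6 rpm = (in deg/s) 3556. Check: 1 rpm = 0.10471976 rad/s, so 592.6 rpm = 592.6 * 0.10471976 = 62.056927 rad/s. 1 deg/s = 0.017453293 rad/s, so 62.056927 rad/s = 62.056927 / 0.017453293 = 3555.6 deg/s ≈ 3556 deg/s (4 s.f.).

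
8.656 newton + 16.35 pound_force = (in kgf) 8.299. Check: 8.656 newton = 8.656 N. 1 pound_force = 4.4482216 N, so 16.35 pound_force = 16.35 * 4.4482216 = 72.728423 N. Sum: 8.656 + 72.728423 = 81.384423 N. 1 kgf = 9.80665 N, so 81.384423 N = 81.384423 / 9.80665 = 8.2989016 kgf ≈ 8.299 kgf (4 s.f.).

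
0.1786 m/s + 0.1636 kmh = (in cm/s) 0.1786 m/s is already in m/s. 1 kmh = 0.27777778 m/s, so 0.1636 kmh = 0.1636 * 0.27777778 = 0.045444444 m/s. Sum: 0.1786 + 0.045444444 = 0.22404444 m/s. 1 cm/s = 0.01 m/s, so 0.22404444 m/s = 0.22404444 / 0.01 = 22.404444 cm/s ≈ 22.4 cm/s (4 s.f.). Final answer: 22.4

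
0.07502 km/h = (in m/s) 1 km/h = 0.27777778 m/s, so 0.07502 km/h = 0.07502 * 0.27777778 = 0.020838889 m/s. Result: 0.020838889 m/s ≈ 0.02084 m/s (4 s.f.). Final answer: 0.02084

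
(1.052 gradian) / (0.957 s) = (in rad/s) 1 gradian = 0.015707963 rad, so 1.052 gradian = 1.052 * 0.015707963 = 0.016524777 rad. 0.957 s is already in s. Combine: 0.016524777 rad / 0.957 s = 0.01726727 rad/s. Result: 0.01726727 rad/s ≈ 0.01727 rad/s (4 s.f.). Final answer: 0.01727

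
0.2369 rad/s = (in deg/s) 13.57. Check: 1 deg/s = 0.017453293 rad/s, so 0.2369 rad/s = 0.2369 / 0.017453293 = 13.57337 deg/s ≈ 13.57 deg/s (4 s.f.).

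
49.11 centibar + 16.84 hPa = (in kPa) 1 centibar = 1000 Pa, so 49.11 centibar = 49.11 * 1000 = 49110 Pa. 1 hPa = 100 Pa, so 16.84 hPa = 16.84 * 100 = 1684 Pa. Sum: 49110 + 1684 = 50794 Pa. 1 kPa = 1000 Pa, so 50794 Pa = 50794 / 1000 = 50.794 kPa ≈ 50.79 kPa (4 s.f.). Final answer: 50.79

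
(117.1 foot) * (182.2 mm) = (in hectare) 1 foot = 0.3048 m, so 117.1 foot = 117.1 * 0.3048 = 35.69208 m. 1 mm = 0.001 m, so 182.2 mm = 182.2 * 0.001 = 0.1822 m. Combine: 35.69208 m * 0.1822 m = 6.503097 m^2. 1 hectare = 10000 m^2, so 6.503097 m^2 = 6.503097 / 10000 = 0.0006503097 hectare ≈ 0.0006503 hectare (4 s.f.). Final answer: 0.0006503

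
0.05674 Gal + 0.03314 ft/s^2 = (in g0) 0.001088. Check: 1 Gal = 0.01 m/s^2, so 0.05674 Gal = 0.05674 * 0.01 = 0.0005674 m/s^2. 1 ft/s^2 = 0.3048 m/s^2, so 0.03314 ft/s^2 = 0.03314 * 0.3048 = 0.010101072 m/s^2. Sum: 0.0005674 + 0.010101072 = 0.010668472 m/s^2. 1 g0 = 9.80665 m/s^2, so 0.010668472 m/s^2 = 0.010668472 / 9.80665 = 0.0010878814 g0 ≈ 0.001088 g0 (4 s.f.).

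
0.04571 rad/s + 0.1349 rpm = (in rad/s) 0.04571 rad/s is already in rad/s. 1 rpm = 0.10471976 rad/s, so 0.1349 rpm = 0.1349 * 0.10471976 = 0.014126695 rad/s. Sum: 0.04571 + 0.014126695 = 0.059836695 rad/s. Result: 0.059836695 rad/s ≈ 0.05984 rad/s (4 s.f.). Final answer: 0.05984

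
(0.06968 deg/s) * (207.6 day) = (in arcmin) 1 deg/s = 0.017453293 rad/s, so 0.06968 deg/s = 0.06968 * 0.017453293 = 0.0012161454 rad/s. 1 day = 86400 s, so 207.6 day = 207.6 * 86400 = 17936640 s. Combine: 0.0012161454 rad/s * 17936640 s = 21813.563 rad. 1 arcmin = 0.00029088821 rad, so 21813.563 rad = 21813.563 / 0.00029088821 = 74989505 arcmin ≈ 7.499e+07 arcmin (4 s.f.). Final answer: 7.499e+07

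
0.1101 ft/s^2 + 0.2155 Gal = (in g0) 0.003642. Check: 1 ft/s^2 = 0.3048 m/s^2, so 0.1101 ft/s^2 = 0.1101 * 0.3048 = 0.03355848 m/s^2. 1 Gal = 0.01 m/s^2, so 0.2155 Gal = 0.2155 * 0.01 = 0.002155 m/s^2. Sum: 0.03355848 + 0.002155 = 0.03571348 m/s^2. 1 g0 = 9.80665 m/s^2, so 0.03571348 m/s^2 = 0.03571348 / 9.80665 = 0.0036417615 g0 ≈ 0.003642 g0 (4 s.f.).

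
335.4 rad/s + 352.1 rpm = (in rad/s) 372.3. Check: 335.4 rad/s is already in rad/s. 1 rpm = 0.10471976 rad/s, so 352.1 rpm = 352.1 * 0.10471976 = 36.871826 rad/s. Sum: 335.4 + 36.871826 = 372.27183 rad/s. Result: 372.27183 rad/s ≈ 372.3 rad/s (4 s.f.).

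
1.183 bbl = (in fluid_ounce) 1 bbl = 0.15898729 m^3, so 1.183 bbl = 1.183 * 0.15898729 = 0.18808197 m^3. 1 fluid_ounce = 2.957353e-05 m^3, so 0.18808197 m^3 = 0.18808197 / 2.957353e-05 = 6359.808 fluid_ounce ≈ 6360 fluid_ounce (4 s.f.). Final answer: 6360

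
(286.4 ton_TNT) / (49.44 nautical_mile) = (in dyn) 1 ton_TNT = 4.184e+09 J, so 286.4 ton_TNT = 286.4 * 4.184e+09 = 1.1982976e+12 J. 1 nautical_mile = 1852 m, so 49.44 nautical_mile = 49.44 * 1852 = 91562.88 m. Combine: 1.1982976e+12 J / 91562.88 m = 13087155 N. 1 dyn = 1e-05 N, so 13087155 N = 13087155 / 1e-05 = 1.3087155e+12 dyn ≈ 1.309e+12 dyn (4 s.f.). Final answer: 1.309e+12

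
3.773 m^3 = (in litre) 1 litre = 0.001 m^3, so 3.773 m^3 = 3.773 / 0.001 = 3773 litre. Final answer: 3773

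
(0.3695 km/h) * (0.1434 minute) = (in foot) 1 km/h = 0.27777778 m/s, so 0.3695 km/h = 0.3695 * 0.27777778 = 0.10263889 m/s. 1 minute = 60 s, so 0.1434 minute = 0.1434 * 60 = 8.604 s. Combine: 0.10263889 m/s * 8.604 s = 0.883105 m. 1 foot = 0.3048 m, so 0.883105 m = 0.883105 / 0.3048 = 2.8973261 foot ≈ 2.897 foot (4 s.f.). Final answer: 2.897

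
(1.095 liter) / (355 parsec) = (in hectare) 9.996e-27. Check: 1 liter = 0.001 m^3, so 1.095 liter = 1.095 * 0.001 = 0.001095 m^3. 1 parsec = 3.0856776e+16 m, so 355 parsec = 355 * 3.0856776e+16 = 1.0954155e+19 m. Combine: 0.001095 m^3 / 1.0954155e+19 m = 9.9962065e-23 m^2. 1 hectare = 10000 m^2, so 9.9962065e-23 m^2 = 9.9962065e-23 / 10000 = 9.9962065e-27 hectare ≈ 9.996e-27 hectare (4 s.f.).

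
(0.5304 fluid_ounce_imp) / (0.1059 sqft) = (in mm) 1 fluid_ounce_imp = 2.8413063e-05 m^3, so 0.5304 fluid_ounce_imp = 0.5304 * 2.8413063e-05 = 1.5070288e-05 m^3. 1 sqft = 0.09290304 m^2, so 0.1059 sqft = 0.1059 * 0.09290304 = 0.0098384319 m^2. Combine: 1.5070288e-05 m^3 / 0.0098384319 m^2 = 0.0015317775 m. 1 mm = 0.001 m, so 0.0015317775 m = 0.0015317775 / 0.001 = 1.5317775 mm ≈ 1.532 mm (4 s.f.). Final answer: 1.532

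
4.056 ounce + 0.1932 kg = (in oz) 1 ounce = 0.028349523 kg, so 4.056 ounce = 4.056 * 0.028349523 = 0.11498567 kg. 0.1932 kg is already in kg. Sum: 0.11498567 + 0.1932 = 0.30818567 kg. 1 oz = 0.028349523 kg, so 0.30818567 kg = 0.30818567 / 0.028349523 = 10.870929 oz ≈ 10.87 oz (4 s.f.). Final answer: 10.87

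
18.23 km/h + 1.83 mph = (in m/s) 1 km/h = 0.27777778 m/s, so 18.23 km/h = 18.23 * 0.27777778 = 5.0638889 m/s. 1 mph = 0.44704 m/s, so 1.83 mph = 1.83 * 0.44704 = 0.8180832 m/s. Sum: 5.0638889 + 0.8180832 = 5.8819721 m/s. Result: 5.8819721 m/s ≈ 5.882 m/s (4 s.f.). Final answer: 5.882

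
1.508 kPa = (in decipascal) 1 kPa = 1000 Pa, so 1.508 kPa = 1.508 * 1000 = 1508 Pa. 1 decipascal = 0.1 Pa, so 1508 Pa = 1508 / 0.1 = 15080 decipascal ≈ 1.508e+04 decipascal (4 s.f.). Final answer: 1.508e+04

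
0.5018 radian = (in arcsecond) 0.5018 radian = 0.5018 rad. 1 arcsecond = 4.8481368e-06 rad, so 0.5018 rad = 0.5018 / 4.8481368e-06 = 103503.68 arcsecond ≈ 1.035e+05 arcsecond (4 s.f.). Final answer: 1.035e+05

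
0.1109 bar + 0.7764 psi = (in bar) 0.1644. Check: 1 bar = 100000 Pa, so 0.1109 bar = 0.1109 * 100000 = 11090 Pa. 1 psi = 6894.7573 Pa, so 0.7764 psi = 0.7764 * 6894.7573 = 5353.0896 Pa. Sum: 11090 + 5353.0896 = 16443.09 Pa. 1 bar = 100000 Pa, so 16443.09 Pa = 16443.09 / 100000 = 0.1644309 bar ≈ 0.1644 bar (4 s.f.).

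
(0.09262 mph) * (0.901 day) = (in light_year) 3.407e-13. Check: 1 mph = 0.44704 m/s, so 0.09262 mph = 0.09262 * 0.44704 = 0.041404845 m/s. 1 day = 86400 s, so 0.901 day = 0.901 * 86400 = 77846.4 s. Combine: 0.041404845 m/s * 77846.4 s = 3223.2181 m. 1 light_year = 9.4607305e+15 m, so 3223.2181 m = 3223.2181 / 9.4607305e+15 = 3.4069442e-13 light_year ≈ 3.407e-13 light_year (4 s.f.).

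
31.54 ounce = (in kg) 1 ounce = 0.028349523 kg, so 31.54 ounce = 31.54 * 0.028349523 = 0.89414396 kg. Result: 0.89414396 kg ≈ 0.8941 kg (4 s.f.). Final answer: 0.8941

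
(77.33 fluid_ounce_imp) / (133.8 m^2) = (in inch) 0.0006465. Check: 1 fluid_ounce_imp = 2.8413063e-05 m^3, so 77.33 fluid_ounce_imp = 77.33 * 2.8413063e-05 = 0.0021971821 m^3. 133.8 m^2 is already in m^2. Combine: 0.0021971821 m^3 / 133.8 m^2 = 1.6421391e-05 m. 1 inch = 0.0254 m, so 1.6421391e-05 m = 1.6421391e-05 / 0.0254 = 0.00064651146 inch ≈ 0.0006465 inch (4 s.f.).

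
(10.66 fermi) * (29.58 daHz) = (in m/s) 1 fermi = 1e-15 m, so 10.66 fermi = 10.66 * 1e-15 = 1.066e-14 m. 1 daHz = 10 Hz, so 29.58 daHz = 29.58 * 10 = 295.8 Hz. Combine: 1.066e-14 m * 295.8 Hz = 3.153228e-12 m/s. Result: 3.153228e-12 m/s ≈ 3.153e-12 m/s (4 s.f.). Final answer: 3.153e-12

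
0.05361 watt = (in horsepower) 0.05361 watt = 0.05361 W. 1 horsepower = 745.69987 W, so 0.05361 W = 0.05361 / 745.69987 = 7.1892194e-05 horsepower ≈ 7.189e-05 horsepower (4 s.f.). Final answer: 7.189e-05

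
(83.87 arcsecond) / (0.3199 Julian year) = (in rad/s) 4.028e-11. Check: 1 arcsecond = 4.8481368e-06 rad, so 83.87 arcsecond = 83.87 * 4.8481368e-06 = 0.00040661323 rad. 1 Julian year = 31557600 s, so 0.3199 Julian year = 0.3199 * 31557600 = 10095276 s. Combine: 0.00040661323 rad / 10095276 s = 4.0277574e-11 rad/s. Result: 4.0277574e-11 rad/s ≈ 4.028e-11 rad/s (4 s.f.).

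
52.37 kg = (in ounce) 1847. Check: 1 ounce = 0.028349523 kg, so 52.37 kg = 52.37 / 0.028349523 = 1847.2974 ounce ≈ 1847 ounce (4 s.f.).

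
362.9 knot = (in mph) 1 knot = 0.51444444 m/s, so 362.9 knot = 362.9 * 0.51444444 = 186.69189 m/s. 1 mph = 0.44704 m/s, so 186.69189 m/s = 186.69189 / 0.44704 = 417.61786 mph ≈ 417.6 mph (4 s.f.). Final answer: 417.6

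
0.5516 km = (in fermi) 1 km = 1000 m, so 0.5516 km = 0.5516 * 1000 = 551.6 m. 1 fermi = 1e-15 m, so 551.6 m = 551.6 / 1e-15 = 5.516e+17 fermi. Final answer: 5.516e+17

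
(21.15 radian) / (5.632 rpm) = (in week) 21.15 radian = 21.15 rad. 1 rpm = 0.10471976 rad/s, so 5.632 rpm = 5.632 * 0.10471976 = 0.58978166 rad/s. Combine: 21.15 rad / 0.58978166 rad/s = 35.860728 s. 1 week = 604800 s, so 35.860728 s = 35.860728 / 604800 = 5.9293533e-05 week ≈ 5.929e-05 week (4 s.f.). Final answer: 5.929e-05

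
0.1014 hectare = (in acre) 1 hectare = 10000 m^2, so 0.1014 hectare = 0.1014 * 10000 = 1014 m^2. 1 acre = 4046.8564 m^2, so 1014 m^2 = 1014 / 4046.8564 = 0.25056486 acre ≈ 0.2506 acre (4 s.f.). Final answer: 0.2506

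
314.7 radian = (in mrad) 3.147e+05. Check: 314.7 radian = 314.7 rad. 1 mrad = 0.001 rad, so 314.7 rad = 314.7 / 0.001 = 314700 mrad ≈ 3.147e+05 mrad (4 s.f.).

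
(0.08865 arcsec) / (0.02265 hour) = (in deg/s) 3.02e-07. Check: 1 arcsec = 4.8481368e-06 rad, so 0.08865 arcsec = 0.08865 * 4.8481368e-06 = 4.2978733e-07 rad. 1 hour = 3600 s, so 0.02265 hour = 0.02265 * 3600 = 81.54 s. Combine: 4.2978733e-07 rad / 81.54 s = 5.2708772e-09 rad/s. 1 deg/s = 0.017453293 rad/s, so 5.2708772e-09 rad/s = 5.2708772e-09 / 0.017453293 = 3.0199902e-07 deg/s ≈ 3.02e-07 deg/s (4 s.f.).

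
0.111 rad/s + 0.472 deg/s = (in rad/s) 0.111 rad/s is already in rad/s. 1 deg/s = 0.017453293 rad/s, so 0.472 deg/s = 0.472 * 0.017453293 = 0.0082379541 rad/s. Sum: 0.111 + 0.0082379541 = 0.11923795 rad/s. Result: 0.11923795 rad/s ≈ 0.1192 rad/s (4 s.f.). Final answer: 0.1192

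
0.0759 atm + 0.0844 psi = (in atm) 1 atm = 101325 Pa, so 0.0759 atm = 0.0759 * 101325 = 7690.5675 Pa. 1 psi = 6894.7573 Pa, so 0.0844 psi = 0.0844 * 6894.7573 = 581.91752 Pa. Sum: 7690.5675 + 581.91752 = 8272.485 Pa. 1 atm = 101325 Pa, so 8272.485 Pa = 8272.485 / 101325 = 0.081643079 atm ≈ 0.08164 atm (4 s.f.). Final answer: 0.08164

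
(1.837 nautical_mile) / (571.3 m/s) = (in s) 1 nautical_mile = 1852 m, so 1.837 nautical_mile = 1.837 * 1852 = 3402.124 m. 571.3 m/s is already in m/s. Combine: 3402.124 m / 571.3 m/s = 5.9550569 s. Result: 5.9550569 s ≈ 5.955 s (4 s.f.). Final answer: 5.955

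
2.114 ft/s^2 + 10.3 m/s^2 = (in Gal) 1094. Check: 1 ft/s^2 = 0.3048 m/s^2, so 2.114 ft/s^2 = 2.114 * 0.3048 = 0.6443472 m/s^2. 10.3 m/s^2 is already in m/s^2. Sum: 0.6443472 + 10.3 = 10.944347 m/s^2. 1 Gal = 0.01 m/s^2, so 10.944347 m/s^2 = 10.944347 / 0.01 = 1094.4347 Gal ≈ 1094 Gal (4 s.f.).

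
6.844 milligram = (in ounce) 1 milligram = 1e-06 kg, so 6.844 milligram = 6.844 * 1e-06 = 6.844e-06 kg. 1 ounce = 0.028349523 kg, so 6.844e-06 kg = 6.844e-06 / 0.028349523 = 0.000241415 ounce ≈ 0.0002414 ounce (4 s.f.). Final answer: 0.0002414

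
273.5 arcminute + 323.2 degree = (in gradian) 364.2. Check: 1 arcminute = 0.00029088821 rad, so 273.5 arcminute = 273.5 * 0.00029088821 = 0.079557925 rad. 1 degree = 0.017453293 rad, so 323.2 degree = 323.2 * 0.017453293 = 5.6409041 rad. Sum: 0.079557925 + 5.6409041 = 5.7204621 rad. 1 gradian = 0.015707963 rad, so 5.7204621 rad = 5.7204621 / 0.015707963 = 364.17593 gradian ≈ 364.2 gradian (4 s.f.).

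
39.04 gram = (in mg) 3.904e+04. Check: 1 gram = 0.001 kg, so 39.04 gram = 39.04 * 0.001 = 0.03904 kg. 1 mg = 1e-06 kg, so 0.03904 kg = 0.03904 / 1e-06 = 39040 mg ≈ 3.904e+04 mg (4 s.f.).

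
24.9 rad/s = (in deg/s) 1 deg/s = 0.017453293 rad/s, so 24.9 rad/s = 24.9 / 0.017453293 = 1426.6649 deg/s ≈ 1427 deg/s (4 s.f.). Final answer: 1427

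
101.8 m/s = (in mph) 227.7. Check: 1 mph = 0.44704 m/s, so 101.8 m/s = 101.8 / 0.44704 = 227.72011 mph ≈ 227.7 mph (4 s.f.).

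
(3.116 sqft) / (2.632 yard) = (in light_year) 1 sqft = 0.09290304 m^2, so 3.116 sqft = 3.116 * 0.09290304 = 0.28948587 m^2. 1 yard = 0.9144 m, so 2.632 yard = 2.632 * 0.9144 = 2.4067008 m. Combine: 0.28948587 m^2 / 2.4067008 m = 0.12028328 m. 1 light_year = 9.4607305e+15 m, so 0.12028328 m = 0.12028328 / 9.4607305e+15 = 1.2713953e-17 light_year ≈ 1.271e-17 light_year (4 s.f.). Final answer: 1.271e-17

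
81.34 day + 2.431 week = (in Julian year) 0.2693. Check: 1 day = 86400 s, so 81.34 day = 81.34 * 86400 = 7027776 s. 1 week = 604800 s, so 2.431 week = 2.431 * 604800 = 1470268.8 s. Sum: 7027776 + 1470268.8 = 8498044.8 s. 1 Julian year = 31557600 s, so 8498044.8 s = 8498044.8 / 31557600 = 0.26928679 Julian year ≈ 0.2693 Julian year (4 s.f.).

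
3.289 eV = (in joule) 1 eV = 1.6021766e-19 J, so 3.289 eV = 3.289 * 1.6021766e-19 = 5.2695589e-19 J. 5.2695589e-19 J = 5.2695589e-19 joule ≈ 5.27e-19 joule (4 s.f.). Final answer: 5.27e-19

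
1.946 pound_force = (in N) 1 pound_force = 4.4482216 N, so 1.946 pound_force = 1.946 * 4.4482216 = 8.6562393 N. Result: 8.6562393 N ≈ 8.656 N (4 s.f.). Final answer: 8.656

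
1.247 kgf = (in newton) 1 kgf = 9.80665 N, so 1.247 kgf = 1.247 * 9.80665 = 12.228893 N. 12.228893 N = 12.228893 newton ≈ 12.23 newton (4 s.f.). Final answer: 12.23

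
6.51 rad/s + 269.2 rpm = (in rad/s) 6.51 rad/s is already in rad/s. 1 rpm = 0.10471976 rad/s, so 269.2 rpm = 269.2 * 0.10471976 = 28.190558 rad/s. Sum: 6.51 + 28.190558 = 34.700558 rad/s. Result: 34.700558 rad/s ≈ 34.7 rad/s (4 s.f.). Final answer: 34.7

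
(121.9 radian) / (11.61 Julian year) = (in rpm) 121.9 radian = 121.9 rad. 1 Julian year = 31557600 s, so 11.61 Julian year = 11.61 * 31557600 = 3.6638374e+08 s. Combine: 121.9 rad / 3.6638374e+08 s = 3.3271128e-07 rad/s. 1 rpm = 0.10471976 rad/s, so 3.3271128e-07 rad/s = 3.3271128e-07 / 0.10471976 = 3.1771586e-06 rpm ≈ 3.177e-06 rpm (4 s.f.). Final answer: 3.177e-06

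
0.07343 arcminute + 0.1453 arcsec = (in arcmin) 0.07585. Check: 1 arcminute = 0.00029088821 rad, so 0.07343 arcminute = 0.07343 * 0.00029088821 = 2.1359921e-05 rad. 1 arcsec = 4.8481368e-06 rad, so 0.1453 arcsec = 0.1453 * 4.8481368e-06 = 7.0443428e-07 rad. Sum: 2.1359921e-05 + 7.0443428e-07 = 2.2064355e-05 rad. 1 arcmin = 0.00029088821 rad, so 2.2064355e-05 rad = 2.2064355e-05 / 0.00029088821 = 0.075851667 arcmin ≈ 0.07585 arcmin (4 s.f.).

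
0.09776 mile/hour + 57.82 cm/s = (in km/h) 1 mile/hour = 0.44704 m/s, so 0.09776 mile/hour = 0.09776 * 0.44704 = 0.04370263 m/s. 1 cm/s = 0.01 m/s, so 57.82 cm/s = 57.82 * 0.01 = 0.5782 m/s. Sum: 0.04370263 + 0.5782 = 0.62190263 m/s. 1 km/h = 0.27777778 m/s, so 0.62190263 m/s = 0.62190263 / 0.27777778 = 2.2388495 km/h ≈ 2.239 km/h (4 s.f.). Final answer: 2.239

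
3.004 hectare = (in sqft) 1 hectare = 10000 m^2, so 3.004 hectare = 3.004 * 10000 = 30040 m^2. 1 sqft = 0.09290304 m^2, so 30040 m^2 = 30040 / 0.09290304 = 323347.87 sqft ≈ 3.233e+05 sqft (4 s.f.). Final answer: 3.233e+05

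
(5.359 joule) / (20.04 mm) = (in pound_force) 60.12. Check: 5.359 joule = 5.359 J. 1 mm = 0.001 m, so 20.04 mm = 20.04 * 0.001 = 0.02004 m. Combine: 5.359 J / 0.02004 m = 267.41517 N. 1 pound_force = 4.4482216 N, so 267.41517 N = 267.41517 / 4.4482216 = 60.117322 pound_force ≈ 60.12 pound_force (4 s.f.).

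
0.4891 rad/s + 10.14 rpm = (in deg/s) 0.4891 rad/s is already in rad/s. 1 rpm = 0.10471976 rad/s, so 10.14 rpm = 10.14 * 0.10471976 = 1.0618583 rad/s. Sum: 0.4891 + 1.0618583 = 1.5509583 rad/s. 1 deg/s = 0.017453293 rad/s, so 1.5509583 rad/s = 1.5509583 / 0.017453293 = 88.863366 deg/s ≈ 88.86 deg/s (4 s.f.). Final answer: 88.86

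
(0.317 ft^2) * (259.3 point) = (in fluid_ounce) 1 ft^2 = 0.09290304 m^2, so 0.317 ft^2 = 0.317 * 0.09290304 = 0.029450264 m^2. 1 point = 0.00035277778 m, so 259.3 point = 259.3 * 0.00035277778 = 0.091475278 m. Combine: 0.029450264 m^2 * 0.091475278 m = 0.0026939711 m^3. 1 fluid_ounce = 2.957353e-05 m^3, so 0.0026939711 m^3 = 0.0026939711 / 2.957353e-05 = 91.093998 fluid_ounce ≈ 91.09 fluid_ounce (4 s.f.). Final answer: 91.09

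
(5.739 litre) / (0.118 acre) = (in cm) 0.001202. Check: 1 litre = 0.001 m^3, so 5.739 litre = 5.739 * 0.001 = 0.005739 m^3. 1 acre = 4046.8564 m^2, so 0.118 acre = 0.118 * 4046.8564 = 477.52906 m^2. Combine: 0.005739 m^3 / 477.52906 m^2 = 1.2018117e-05 m. 1 cm = 0.01 m, so 1.2018117e-05 m = 1.2018117e-05 / 0.01 = 0.0012018117 cm ≈ 0.001202 cm (4 s.f.).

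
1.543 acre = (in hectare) 0.6244. Check: 1 acre = 4046.8564 m^2, so 1.543 acre = 1.543 * 4046.8564 = 6244.2995 m^2. 1 hectare = 10000 m^2, so 6244.2995 m^2 = 6244.2995 / 10000 = 0.62442995 hectare ≈ 0.6244 hectare (4 s.f.).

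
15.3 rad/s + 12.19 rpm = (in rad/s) 16.58. Check: 15.3 rad/s is already in rad/s. 1 rpm = 0.10471976 rad/s, so 12.19 rpm = 12.19 * 0.10471976 = 1.2765338 rad/s. Sum: 15.3 + 1.2765338 = 16.576534 rad/s. Result: 16.576534 rad/s ≈ 16.58 rad/s (4 s.f.).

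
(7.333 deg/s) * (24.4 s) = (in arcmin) 1.074e+04. Check: 1 deg/s = 0.017453293 rad/s, so 7.333 deg/s = 7.333 * 0.017453293 = 0.12798499 rad/s. 24.4 s is already in s. Combine: 0.12798499 rad/s * 24.4 s = 3.1228339 rad. 1 arcmin = 0.00029088821 rad, so 3.1228339 rad = 3.1228339 / 0.00029088821 = 10735.512 arcmin ≈ 1.074e+04 arcmin (4 s.f.).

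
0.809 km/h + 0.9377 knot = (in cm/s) 1 km/h = 0.27777778 m/s, so 0.809 km/h = 0.809 * 0.27777778 = 0.22472222 m/s. 1 knot = 0.51444444 m/s, so 0.9377 knot = 0.9377 * 0.51444444 = 0.48239456 m/s. Sum: 0.22472222 + 0.48239456 = 0.70711678 m/s. 1 cm/s = 0.01 m/s, so 0.70711678 m/s = 0.70711678 / 0.01 = 70.711678 cm/s ≈ 70.71 cm/s (4 s.f.). Final answer: 70.71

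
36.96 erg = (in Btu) 3.503e-09. Check: 1 erg = 1e-07 J, so 36.96 erg = 36.96 * 1e-07 = 3.696e-06 J. 1 Btu = 1055.0559 J, so 3.696e-06 J = 3.696e-06 / 1055.0559 = 3.5031321e-09 Btu ≈ 3.503e-09 Btu (4 s.f.).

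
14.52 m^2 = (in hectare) 1 hectare = 10000 m^2, so 14.52 m^2 = 14.52 / 10000 = 0.001452 hectare. Final answer: 0.001452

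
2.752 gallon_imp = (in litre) 12.51. Check: 1 gallon_imp = 0.00454609 m^3, so 2.752 gallon_imp = 2.752 * 0.00454609 = 0.01251084 m^3. 1 litre = 0.001 m^3, so 0.01251084 m^3 = 0.01251084 / 0.001 = 12.51084 litre ≈ 12.51 litre (4 s.f.).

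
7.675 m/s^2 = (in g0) 1 g0 = 9.80665 m/s^2, so 7.675 m/s^2 = 7.675 / 9.80665 = 0.78263219 g0 ≈ 0.7826 g0 (4 s.f.). Final answer: 0.7826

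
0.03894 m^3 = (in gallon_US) 10.29. Check: 1 gallon_US = 0.0037854118 m^3, so 0.03894 m^3 = 0.03894 / 0.0037854118 = 10.28686 gallon_US ≈ 10.29 gallon_US (4 s.f.).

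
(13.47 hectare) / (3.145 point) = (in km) 1.214e+05. Check: 1 hectare = 10000 m^2, so 13.47 hectare = 13.47 * 10000 = 134700 m^2. 1 point = 0.00035277778 m, so 3.145 point = 3.145 * 0.00035277778 = 0.0011094861 m. Combine: 134700 m^2 / 0.0011094861 m = 1.2140756e+08 m. 1 km = 1000 m, so 1.2140756e+08 m = 1.2140756e+08 / 1000 = 121407.56 km ≈ 1.214e+05 km (4 s.f.).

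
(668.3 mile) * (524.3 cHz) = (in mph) 1.261e+07. Check: 1 mile = 1609.344 m, so 668.3 mile = 668.3 * 1609.344 = 1075524.6 m. 1 cHz = 0.01 Hz, so 524.3 cHz = 524.3 * 0.01 = 5.243 Hz. Combine: 1075524.6 m * 5.243 Hz = 5638975.5 m/s. 1 mph = 0.44704 m/s, so 5638975.5 m/s = 5638975.5 / 0.44704 = 12614029 mph ≈ 1.261e+07 mph (4 s.f.).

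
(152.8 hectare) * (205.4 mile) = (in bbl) 1 hectare = 10000 m^2, so 152.8 hectare = 152.8 * 10000 = 1528000 m^2. 1 mile = 1609.344 m, so 205.4 mile = 205.4 * 1609.344 = 330559.26 m. Combine: 1528000 m^2 * 330559.26 m = 5.0509455e+11 m^3. 1 bbl = 0.15898729 m^3, so 5.0509455e+11 m^3 = 5.0509455e+11 / 0.15898729 = 3.1769491e+12 bbl ≈ 3.177e+12 bbl (4 s.f.). Final answer: 3.177e+12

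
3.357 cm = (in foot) 0.1101. Check: 1 cm = 0.01 m, so 3.357 cm = 3.357 * 0.01 = 0.03357 m. 1 foot = 0.3048 m, so 0.03357 m = 0.03357 / 0.3048 = 0.1101378 foot ≈ 0.1101 foot (4 s.f.).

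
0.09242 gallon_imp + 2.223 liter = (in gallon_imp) 0.5814. Check: 1 gallon_imp = 0.00454609 m^3, so 0.09242 gallon_imp = 0.09242 * 0.00454609 = 0.00042014964 m^3. 1 liter = 0.001 m^3, so 2.223 liter = 2.223 * 0.001 = 0.002223 m^3. Sum: 0.00042014964 + 0.002223 = 0.0026431496 m^3. 1 gallon_imp = 0.00454609 m^3, so 0.0026431496 m^3 = 0.0026431496 / 0.00454609 = 0.58141164 gallon_imp ≈ 0.5814 gallon_imp (4 s.f.).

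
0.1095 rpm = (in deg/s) 1 rpm = 0.10471976 rad/s, so 0.1095 rpm = 0.1095 * 0.10471976 = 0.011466813 rad/s. 1 deg/s = 0.017453293 rad/s, so 0.011466813 rad/s = 0.011466813 / 0.017453293 = 0.657 deg/s. Final answer: 0.657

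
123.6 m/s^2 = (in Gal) 1.236e+04. Check: 1 Gal = 0.01 m/s^2, so 123.6 m/s^2 = 123.6 / 0.01 = 12360 Gal ≈ 1.236e+04 Gal (4 s.f.).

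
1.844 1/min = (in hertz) 0.03073. Check: 1 1/min = 0.016666667 Hz, so 1.844 1/min = 1.844 * 0.016666667 = 0.030733333 Hz. 0.030733333 Hz = 0.030733333 hertz ≈ 0.03073 hertz (4 s.f.).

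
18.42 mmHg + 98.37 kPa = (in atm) 1 mmHg = 133.32237 Pa, so 18.42 mmHg = 18.42 * 133.32237 = 2455.798 Pa. 1 kPa = 1000 Pa, so 98.37 kPa = 98.37 * 1000 = 98370 Pa. Sum: 2455.798 + 98370 = 100825.8 Pa. 1 atm = 101325 Pa, so 100825.8 Pa = 100825.8 / 101325 = 0.99507326 atm ≈ 0.9951 atm (4 s.f.). Final answer: 0.9951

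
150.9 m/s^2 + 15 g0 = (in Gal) 150.9 m/s^2 is already in m/s^2. 1 g0 = 9.80665 m/s^2, so 15 g0 = 15 * 9.80665 = 147.09975 m/s^2. Sum: 150.9 + 147.09975 = 297.99975 m/s^2. 1 Gal = 0.01 m/s^2, so 297.99975 m/s^2 = 297.99975 / 0.01 = 29799.975 Gal ≈ 2.98e+04 Gal (4 s.f.). Final answer: 2.98e+04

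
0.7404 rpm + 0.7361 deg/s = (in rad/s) 0.09038. Check: 1 rpm = 0.10471976 rad/s, so 0.7404 rpm = 0.7404 * 0.10471976 = 0.077534507 rad/s. 1 deg/s = 0.017453293 rad/s, so 0.7361 deg/s = 0.7361 * 0.017453293 = 0.012847369 rad/s. Sum: 0.077534507 + 0.012847369 = 0.090381875 rad/s. Result: 0.090381875 rad/s ≈ 0.09038 rad/s (4 s.f.).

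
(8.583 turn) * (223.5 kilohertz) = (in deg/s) 6.906e+08. Check: 1 turn = 6.2831853 rad, so 8.583 turn = 8.583 * 6.2831853 = 53.928579 rad. 1 kilohertz = 1000 Hz, so 223.5 kilohertz = 223.5 * 1000 = 223500 Hz. Combine: 53.928579 rad * 223500 Hz = 12053038 rad/s. 1 deg/s = 0.017453293 rad/s, so 12053038 rad/s = 12053038 / 0.017453293 = 6.9058818e+08 deg/s ≈ 6.906e+08 deg/s (4 s.f.).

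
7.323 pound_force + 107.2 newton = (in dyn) 1.398e+07. Check: 1 pound_force = 4.4482216 N, so 7.323 pound_force = 7.323 * 4.4482216 = 32.574327 N. 107.2 newton = 107.2 N. Sum: 32.574327 + 107.2 = 139.77433 N. 1 dyn = 1e-05 N, so 139.77433 N = 139.77433 / 1e-05 = 13977433 dyn ≈ 1.398e+07 dyn (4 s.f.).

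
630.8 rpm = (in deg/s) 1 rpm = 0.10471976 rad/s, so 630.8 rpm = 630.8 * 0.10471976 = 66.057222 rad/s. 1 deg/s = 0.017453293 rad/s, so 66.057222 rad/s = 66.057222 / 0.017453293 = 3784.8 deg/s ≈ 3785 deg/s (4 s.f.). Final answer: 3785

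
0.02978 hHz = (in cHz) 1 hHz = 100 Hz, so 0.02978 hHz = 0.02978 * 100 = 2.978 Hz. 1 cHz = 0.01 Hz, so 2.978 Hz = 2.978 / 0.01 = 297.8 cHz. Final answer: 297.8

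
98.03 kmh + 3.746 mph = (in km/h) 1 kmh = 0.27777778 m/s, so 98.03 kmh = 98.03 * 0.27777778 = 27.230556 m/s. 1 mph = 0.44704 m/s, so 3.746 mph = 3.746 * 0.44704 = 1.6746118 m/s. Sum: 27.230556 + 1.6746118 = 28.905167 m/s. 1 km/h = 0.27777778 m/s, so 28.905167 m/s = 28.905167 / 0.27777778 = 104.0586 km/h ≈ 104.1 km/h (4 s.f.). Final answer: 104.1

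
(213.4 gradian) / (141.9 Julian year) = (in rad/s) 1 gradian = 0.015707963 rad, so 213.4 gradian = 213.4 * 0.015707963 = 3.3520794 rad. 1 Julian year = 31557600 s, so 141.9 Julian year = 141.9 * 31557600 = 4.4780234e+09 s. Combine: 3.3520794 rad / 4.4780234e+09 s = 7.4856226e-10 rad/s. Result: 7.4856226e-10 rad/s ≈ 7.486e-10 rad/s (4 s.f.). Final answer: 7.486e-10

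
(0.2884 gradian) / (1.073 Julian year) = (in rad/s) 1 gradian = 0.015707963 rad, so 0.2884 gradian = 0.2884 * 0.015707963 = 0.0045301766 rad. 1 Julian year = 31557600 s, so 1.073 Julian year = 1.073 * 31557600 = 33861305 s. Combine: 0.0045301766 rad / 33861305 s = 1.3378624e-10 rad/s. Result: 1.3378624e-10 rad/s ≈ 1.338e-10 rad/s (4 s.f.). Final answer: 1.338e-10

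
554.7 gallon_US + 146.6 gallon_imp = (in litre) 2766. Check: 1 gallon_US = 0.0037854118 m^3, so 554.7 gallon_US = 554.7 * 0.0037854118 = 2.0997679 m^3. 1 gallon_imp = 0.00454609 m^3, so 146.6 gallon_imp = 146.6 * 0.00454609 = 0.66645679 m^3. Sum: 2.0997679 + 0.66645679 = 2.7662247 m^3. 1 litre = 0.001 m^3, so 2.7662247 m^3 = 2.7662247 / 0.001 = 2766.2247 litre ≈ 2766 litre (4 s.f.).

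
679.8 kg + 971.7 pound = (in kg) 679.8 kg is already in kg. 1 pound = 0.45359237 kg, so 971.7 pound = 971.7 * 0.45359237 = 440.75571 kg. Sum: 679.8 + 440.75571 = 1120.5557 kg. Result: 1120.5557 kg ≈ 1121 kg (4 s.f.). Final answer: 1121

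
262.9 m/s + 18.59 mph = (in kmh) 262.9 m/s is already in m/s. 1 mph = 0.44704 m/s, so 18.59 mph = 18.59 * 0.44704 = 8.3104736 m/s. Sum: 262.9 + 8.3104736 = 271.21047 m/s. 1 kmh = 0.27777778 m/s, so 271.21047 m/s = 271.21047 / 0.27777778 = 976.3577 kmh ≈ 976.4 kmh (4 s.f.). Final answer: 976.4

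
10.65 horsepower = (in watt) 7942. Check: 1 horsepower = 745.69987 W, so 10.65 horsepower = 10.65 * 745.69987 = 7941.7036 W. 7941.7036 W = 7941.7036 watt ≈ 7942 watt (4 s.f.).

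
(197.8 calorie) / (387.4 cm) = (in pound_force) 48.03. Check: 1 calorie = 4.184 J, so 197.8 calorie = 197.8 * 4.184 = 827.5952 J. 1 cm = 0.01 m, so 387.4 cm = 387.4 * 0.01 = 3.874 m. Combine: 827.5952 J / 3.874 m = 213.62808 N. 1 pound_force = 4.4482216 N, so 213.62808 N = 213.62808 / 4.4482216 = 48.025504 pound_force ≈ 48.03 pound_force (4 s.f.).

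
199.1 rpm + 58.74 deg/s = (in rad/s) 1 rpm = 0.10471976 rad/s, so 199.1 rpm = 199.1 * 0.10471976 = 20.849703 rad/s. 1 deg/s = 0.017453293 rad/s, so 58.74 deg/s = 58.74 * 0.017453293 = 1.0252064 rad/s. Sum: 20.849703 + 1.0252064 = 21.87491 rad/s. Result: 21.87491 rad/s ≈ 21.87 rad/s (4 s.f.). Final answer: 21.87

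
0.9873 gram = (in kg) 0.0009873. Check: 1 gram = 0.001 kg, so 0.9873 gram = 0.9873 * 0.001 = 0.0009873 kg. Result: 0.0009873 kg.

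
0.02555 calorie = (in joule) 1 calorie = 4.184 J, so 0.02555 calorie = 0.02555 * 4.184 = 0.1069012 J. 0.1069012 J = 0.1069012 joule ≈ 0.1069 joule (4 s.f.). Final answer: 0.1069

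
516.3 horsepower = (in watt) 1 horsepower = 745.69987 W, so 516.3 horsepower = 516.3 * 745.69987 = 385004.84 W. 385004.84 W = 385004.84 watt ≈ 3.85e+05 watt (4 s.f.). Final answer: 3.85e+05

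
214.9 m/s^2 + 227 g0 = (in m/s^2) 2441. Check: 214.9 m/s^2 is already in m/s^2. 1 g0 = 9.80665 m/s^2, so 227 g0 = 227 * 9.80665 = 2226.1095 m/s^2. Sum: 214.9 + 2226.1095 = 2441.0095 m/s^2. Result: 2441.0095 m/s^2 ≈ 2441 m/s^2 (4 s.f.).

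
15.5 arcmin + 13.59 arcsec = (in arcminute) 15.73. Check: 1 arcmin = 0.00029088821 rad, so 15.5 arcmin = 15.5 * 0.00029088821 = 0.0045087672 rad. 1 arcsec = 4.8481368e-06 rad, so 13.59 arcsec = 13.59 * 4.8481368e-06 = 6.5886179e-05 rad. Sum: 0.0045087672 + 6.5886179e-05 = 0.0045746534 rad. 1 arcminute = 0.00029088821 rad, so 0.0045746534 rad = 0.0045746534 / 0.00029088821 = 15.7265 arcminute ≈ 15.73 arcminute (4 s.f.).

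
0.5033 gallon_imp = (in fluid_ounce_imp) 1 gallon_imp = 0.00454609 m^3, so 0.5033 gallon_imp = 0.5033 * 0.00454609 = 0.0022880471 m^3. 1 fluid_ounce_imp = 2.8413063e-05 m^3, so 0.0022880471 m^3 = 0.0022880471 / 2.8413063e-05 = 80.528 fluid_ounce_imp ≈ 80.53 fluid_ounce_imp (4 s.f.). Final answer: 80.53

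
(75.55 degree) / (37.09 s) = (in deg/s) 1 degree = 0.017453293 rad, so 75.55 degree = 75.55 * 0.017453293 = 1.3185962 rad. 37.09 s is already in s. Combine: 1.3185962 rad / 37.09 s = 0.03555126 rad/s. 1 deg/s = 0.017453293 rad/s, so 0.03555126 rad/s = 0.03555126 / 0.017453293 = 2.0369372 deg/s ≈ 2.037 deg/s (4 s.f.). Final answer: 2.037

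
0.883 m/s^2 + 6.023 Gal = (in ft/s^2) 0.883 m/s^2 is already in m/s^2. 1 Gal = 0.01 m/s^2, so 6.023 Gal = 6.023 * 0.01 = 0.06023 m/s^2. Sum: 0.883 + 0.06023 = 0.94323 m/s^2. 1 ft/s^2 = 0.3048 m/s^2, so 0.94323 m/s^2 = 0.94323 / 0.3048 = 3.0945866 ft/s^2 ≈ 3.095 ft/s^2 (4 s.f.). Final answer: 3.095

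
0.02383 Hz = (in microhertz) 1 microhertz = 1e-06 Hz, so 0.02383 Hz = 0.02383 / 1e-06 = 23830 microhertz ≈ 2.383e+04 microhertz (4 s.f.). Final answer: 2.383e+04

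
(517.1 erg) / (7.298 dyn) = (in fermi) 1 erg = 1e-07 J, so 517.1 erg = 517.1 * 1e-07 = 5.171e-05 J. 1 dyn = 1e-05 N, so 7.298 dyn = 7.298 * 1e-05 = 7.298e-05 N. Combine: 5.171e-05 J / 7.298e-05 N = 0.70855029 m. 1 fermi = 1e-15 m, so 0.70855029 m = 0.70855029 / 1e-15 = 7.0855029e+14 fermi ≈ 7.086e+14 fermi (4 s.f.). Final answer: 7.086e+14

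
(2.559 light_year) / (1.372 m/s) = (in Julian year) 1 light_year = 9.4607305e+15 m, so 2.559 light_year = 2.559 * 9.4607305e+15 = 2.4210009e+16 m. 1.372 m/s is already in m/s. Combine: 2.4210009e+16 m / 1.372 m/s = 1.7645779e+16 s. 1 Julian year = 31557600 s, so 1.7645779e+16 s = 1.7645779e+16 / 31557600 = 5.5916101e+08 Julian year ≈ 5.592e+08 Julian year (4 s.f.). Final answer: 5.592e+08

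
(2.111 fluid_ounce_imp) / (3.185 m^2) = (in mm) 0.01883. Check: 1 fluid_ounce_imp = 2.8413063e-05 m^3, so 2.111 fluid_ounce_imp = 2.111 * 2.8413063e-05 = 5.9979975e-05 m^3. 3.185 m^2 is already in m^2. Combine: 5.9979975e-05 m^3 / 3.185 m^2 = 1.8832017e-05 m. 1 mm = 0.001 m, so 1.8832017e-05 m = 1.8832017e-05 / 0.001 = 0.018832017 mm ≈ 0.01883 mm (4 s.f.).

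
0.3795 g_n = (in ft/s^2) 1 g_n = 9.80665 m/s^2, so 0.3795 g_n = 0.3795 * 9.80665 = 3.7216237 m/s^2. 1 ft/s^2 = 0.3048 m/s^2, so 3.7216237 m/s^2 = 3.7216237 / 0.3048 = 12.210051 ft/s^2 ≈ 12.21 ft/s^2 (4 s.f.). Final answer: 12.21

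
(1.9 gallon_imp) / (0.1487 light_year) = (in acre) 1.517e-21. Check: 1 gallon_imp = 0.00454609 m^3, so 1.9 gallon_imp = 1.9 * 0.00454609 = 0.008637571 m^3. 1 light_year = 9.4607305e+15 m, so 0.1487 light_year = 0.1487 * 9.4607305e+15 = 1.4068106e+15 m. Combine: 0.008637571 m^3 / 1.4068106e+15 m = 6.139825e-18 m^2. 1 acre = 4046.8564 m^2, so 6.139825e-18 m^2 = 6.139825e-18 / 4046.8564 = 1.5171838e-21 acre ≈ 1.517e-21 acre (4 s.f.).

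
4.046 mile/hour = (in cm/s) 180.9. Check: 1 mile/hour = 0.44704 m/s, so 4.046 mile/hour = 4.046 * 0.44704 = 1.8087238 m/s. 1 cm/s = 0.01 m/s, so 1.8087238 m/s = 1.8087238 / 0.01 = 180.87238 cm/s ≈ 180.9 cm/s (4 s.f.).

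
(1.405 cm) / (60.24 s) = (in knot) 1 cm = 0.01 m, so 1.405 cm = 1.405 * 0.01 = 0.01405 m. 60.24 s is already in s. Combine: 0.01405 m / 60.24 s = 0.00023323373 m/s. 1 knot = 0.51444444 m/s, so 0.00023323373 m/s = 0.00023323373 / 0.51444444 = 0.0004533701 knot ≈ 0.0004534 knot (4 s.f.). Final answer: 0.0004534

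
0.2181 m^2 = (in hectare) 1 hectare = 10000 m^2, so 0.2181 m^2 = 0.2181 / 10000 = 2.181e-05 hectare. Final answer: 2.181e-05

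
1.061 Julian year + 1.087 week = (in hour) 1 Julian year = 31557600 s, so 1.061 Julian year = 1.061 * 31557600 = 33482614 s. 1 week = 604800 s, so 1.087 week = 1.087 * 604800 = 657417.6 s. Sum: 33482614 + 657417.6 = 34140031 s. 1 hour = 3600 s, so 34140031 s = 34140031 / 3600 = 9483.342 hour ≈ 9483 hour (4 s.f.). Final answer: 9483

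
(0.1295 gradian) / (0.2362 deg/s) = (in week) 1 gradian = 0.015707963 rad, so 0.1295 gradian = 0.1295 * 0.015707963 = 0.0020341812 rad. 1 deg/s = 0.017453293 rad/s, so 0.2362 deg/s = 0.2362 * 0.017453293 = 0.0041224677 rad/s. Combine: 0.0020341812 rad / 0.0041224677 rad/s = 0.49343776 s. 1 week = 604800 s, so 0.49343776 s = 0.49343776 / 604800 = 8.1586932e-07 week ≈ 8.159e-07 week (4 s.f.). Final answer: 8.159e-07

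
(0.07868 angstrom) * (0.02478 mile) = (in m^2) 3.138e-10. Check: 1 angstrom = 1e-10 m, so 0.07868 angstrom = 0.07868 * 1e-10 = 7.868e-12 m. 1 mile = 1609.344 m, so 0.02478 mile = 0.02478 * 1609.344 = 39.879544 m. Combine: 7.868e-12 m * 39.879544 m = 3.1377225e-10 m^2. Result: 3.1377225e-10 m^2 ≈ 3.138e-10 m^2 (4 s.f.).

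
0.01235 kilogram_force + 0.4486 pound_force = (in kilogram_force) 0.2158. Check: 1 kilogram_force = 9.80665 N, so 0.01235 kilogram_force = 0.01235 * 9.80665 = 0.12111213 N. 1 pound_force = 4.4482216 N, so 0.4486 pound_force = 0.4486 * 4.4482216 = 1.9954722 N. Sum: 0.12111213 + 1.9954722 = 2.1165843 N. 1 kilogram_force = 9.80665 N, so 2.1165843 N = 2.1165843 / 9.80665 = 0.21583154 kilogram_force ≈ 0.2158 kilogram_force (4 s.f.).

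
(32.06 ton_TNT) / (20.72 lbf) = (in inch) 5.73e+10. Check: 1 ton_TNT = 4.184e+09 J, so 32.06 ton_TNT = 32.06 * 4.184e+09 = 1.3413904e+11 J. 1 lbf = 4.4482216 N, so 20.72 lbf = 20.72 * 4.4482216 = 92.167152 N. Combine: 1.3413904e+11 J / 92.167152 N = 1.4553888e+09 m. 1 inch = 0.0254 m, so 1.4553888e+09 m = 1.4553888e+09 / 0.0254 = 5.7298771e+10 inch ≈ 5.73e+10 inch (4 s.f.).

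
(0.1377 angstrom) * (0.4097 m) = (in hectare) 1 angstrom = 1e-10 m, so 0.1377 angstrom = 0.1377 * 1e-10 = 1.377e-11 m. 0.4097 m is already in m. Combine: 1.377e-11 m * 0.4097 m = 5.641569e-12 m^2. 1 hectare = 10000 m^2, so 5.641569e-12 m^2 = 5.641569e-12 / 10000 = 5.641569e-16 hectare ≈ 5.642e-16 hectare (4 s.f.). Final answer: 5.642e-16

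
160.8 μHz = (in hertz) 0.0001608. Check: 1 μHz = 1e-06 Hz, so 160.8 μHz = 160.8 * 1e-06 = 0.0001608 Hz. 0.0001608 Hz = 0.0001608 hertz.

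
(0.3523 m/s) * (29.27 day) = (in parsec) 0.3523 m/s is already in m/s. 1 day = 86400 s, so 29.27 day = 29.27 * 86400 = 2528928 s. Combine: 0.3523 m/s * 2528928 s = 890941.33 m. 1 parsec = 3.0856776e+16 m, so 890941.33 m = 890941.33 / 3.0856776e+16 = 2.8873442e-11 parsec ≈ 2.887e-11 parsec (4 s.f.). Final answer: 2.887e-11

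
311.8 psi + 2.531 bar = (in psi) 1 psi = 6894.7573 Pa, so 311.8 psi = 311.8 * 6894.7573 = 2149785.3 Pa. 1 bar = 100000 Pa, so 2.531 bar = 2.531 * 100000 = 253100 Pa. Sum: 2149785.3 + 253100 = 2402885.3 Pa. 1 psi = 6894.7573 Pa, so 2402885.3 Pa = 2402885.3 / 6894.7573 = 348.50905 psi ≈ 348.5 psi (4 s.f.). Final answer: 348.5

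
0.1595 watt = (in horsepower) 0.0002139. Check: 0.1595 watt = 0.1595 W. 1 horsepower = 745.69987 W, so 0.1595 W = 0.1595 / 745.69987 = 0.00021389302 horsepower ≈ 0.0002139 horsepower (4 s.f.).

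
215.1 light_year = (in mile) 1 light_year = 9.4607305e+15 m, so 215.1 light_year = 215.1 * 9.4607305e+15 = 2.0350031e+18 m. 1 mile = 1609.344 m, so 2.0350031e+18 m = 2.0350031e+18 / 1609.344 = 1.2644923e+15 mile ≈ 1.264e+15 mile (4 s.f.). Final answer: 1.264e+15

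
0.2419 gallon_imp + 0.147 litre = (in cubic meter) 1 gallon_imp = 0.00454609 m^3, so 0.2419 gallon_imp = 0.2419 * 0.00454609 = 0.0010996992 m^3. 1 litre = 0.001 m^3, so 0.147 litre = 0.147 * 0.001 = 0.000147 m^3. Sum: 0.0010996992 + 0.000147 = 0.0012466992 m^3. 0.0012466992 m^3 = 0.0012466992 cubic meter ≈ 0.001247 cubic meter (4 s.f.). Final answer: 0.001247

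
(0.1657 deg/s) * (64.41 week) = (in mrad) 1.127e+08. Check: 1 deg/s = 0.017453293 rad/s, so 0.1657 deg/s = 0.1657 * 0.017453293 = 0.0028920106 rad/s. 1 week = 604800 s, so 64.41 week = 64.41 * 604800 = 38955168 s. Combine: 0.0028920106 rad/s * 38955168 s = 112658.76 rad. 1 mrad = 0.001 rad, so 112658.76 rad = 112658.76 / 0.001 = 1.1265876e+08 mrad ≈ 1.127e+08 mrad (4 s.f.).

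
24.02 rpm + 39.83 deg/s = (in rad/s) 3.211. Check: 1 rpm = 0.10471976 rad/s, so 24.02 rpm = 24.02 * 0.10471976 = 2.5153685 rad/s. 1 deg/s = 0.017453293 rad/s, so 39.83 deg/s = 39.83 * 0.017453293 = 0.69516464 rad/s. Sum: 2.5153685 + 0.69516464 = 3.2105332 rad/s. Result: 3.2105332 rad/s ≈ 3.211 rad/s (4 s.f.).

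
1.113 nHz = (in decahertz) 1.113e-10. Check: 1 nHz = 1e-09 Hz, so 1.113 nHz = 1.113 * 1e-09 = 1.113e-09 Hz. 1 decahertz = 10 Hz, so 1.113e-09 Hz = 1.113e-09 / 10 = 1.113e-10 decahertz.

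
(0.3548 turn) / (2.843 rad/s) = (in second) 0.7841. Check: 1 turn = 6.2831853 rad, so 0.3548 turn = 0.3548 * 6.2831853 = 2.2292741 rad. 2.843 rad/s is already in rad/s. Combine: 2.2292741 rad / 2.843 rad/s = 0.78412738 s. 0.78412738 s = 0.78412738 second ≈ 0.7841 second (4 s.f.).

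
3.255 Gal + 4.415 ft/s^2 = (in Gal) 137.8. Check: 1 Gal = 0.01 m/s^2, so 3.255 Gal = 3.255 * 0.01 = 0.03255 m/s^2. 1 ft/s^2 = 0.3048 m/s^2, so 4.415 ft/s^2 = 4.415 * 0.3048 = 1.345692 m/s^2. Sum: 0.03255 + 1.345692 = 1.378242 m/s^2. 1 Gal = 0.01 m/s^2, so 1.378242 m/s^2 = 1.378242 / 0.01 = 137.8242 Gal ≈ 137.8 Gal (4 s.f.).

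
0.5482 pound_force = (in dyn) 1 pound_force = 4.4482216 N, so 0.5482 pound_force = 0.5482 * 4.4482216 = 2.4385151 N. 1 dyn = 1e-05 N, so 2.4385151 N = 2.4385151 / 1e-05 = 243851.51 dyn ≈ 2.439e+05 dyn (4 s.f.). Final answer: 2.439e+05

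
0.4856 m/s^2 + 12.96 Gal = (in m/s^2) 0.4856 m/s^2 is already in m/s^2. 1 Gal = 0.01 m/s^2, so 12.96 Gal = 12.96 * 0.01 = 0.1296 m/s^2. Sum: 0.4856 + 0.1296 = 0.6152 m/s^2. Result: 0.6152 m/s^2. Final answer: 0.6152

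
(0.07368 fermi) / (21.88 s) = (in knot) 1 fermi = 1e-15 m, so 0.07368 fermi = 0.07368 * 1e-15 = 7.368e-17 m. 21.88 s is already in s. Combine: 7.368e-17 m / 21.88 s = 3.3674589e-18 m/s. 1 knot = 0.51444444 m/s, so 3.3674589e-18 m/s = 3.3674589e-18 / 0.51444444 = 6.5458164e-18 knot ≈ 6.546e-18 knot (4 s.f.). Final answer: 6.546e-18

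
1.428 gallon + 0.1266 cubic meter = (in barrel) 1 gallon = 0.0037854118 m^3, so 1.428 gallon = 1.428 * 0.0037854118 = 0.005405568 m^3. 0.1266 cubic meter = 0.1266 m^3. Sum: 0.005405568 + 0.1266 = 0.13200557 m^3. 1 barrel = 0.15898729 m^3, so 0.13200557 m^3 = 0.13200557 / 0.15898729 = 0.83029004 barrel ≈ 0.8303 barrel (4 s.f.). Final answer: 0.8303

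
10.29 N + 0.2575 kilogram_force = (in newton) 10.29 N is already in N. 1 kilogram_force = 9.80665 N, so 0.2575 kilogram_force = 0.2575 * 9.80665 = 2.5252124 N. Sum: 10.29 + 2.5252124 = 12.815212 N. 12.815212 N = 12.815212 newton ≈ 12.82 newton (4 s.f.). Final answer: 12.82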